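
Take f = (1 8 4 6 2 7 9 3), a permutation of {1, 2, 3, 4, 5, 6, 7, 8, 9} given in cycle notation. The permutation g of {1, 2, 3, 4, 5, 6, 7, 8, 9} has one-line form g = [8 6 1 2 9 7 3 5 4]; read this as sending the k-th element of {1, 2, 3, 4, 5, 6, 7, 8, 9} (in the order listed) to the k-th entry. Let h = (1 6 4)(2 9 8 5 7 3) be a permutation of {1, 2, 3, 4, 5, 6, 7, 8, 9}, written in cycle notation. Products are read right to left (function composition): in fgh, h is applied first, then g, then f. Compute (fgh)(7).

(fgh)(7) = f(g(h(7))). h(7) = 3, then g(3) = 1, then f(1) = 8, so the result is 8.

8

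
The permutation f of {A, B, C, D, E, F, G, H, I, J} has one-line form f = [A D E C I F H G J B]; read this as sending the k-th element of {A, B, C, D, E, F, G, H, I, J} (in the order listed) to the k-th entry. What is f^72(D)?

D

Tracing D → C → … returns to D after 6 steps, so D lies in a 6-cycle (B, D, C, E, I, J).
Since the cycle has length 6, f^72 acts on it the same as f^0 (72 mod 6 = 0).
So f^72(D) = D.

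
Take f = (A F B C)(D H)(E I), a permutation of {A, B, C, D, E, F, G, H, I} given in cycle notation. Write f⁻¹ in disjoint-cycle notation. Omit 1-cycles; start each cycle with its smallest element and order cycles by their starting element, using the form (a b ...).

(A C B F)(D H)(E I)

The inverse reverses each cycle.
Reversing each cycle of f and rotating so the smallest element leads gives (A C B F)(D H)(E I).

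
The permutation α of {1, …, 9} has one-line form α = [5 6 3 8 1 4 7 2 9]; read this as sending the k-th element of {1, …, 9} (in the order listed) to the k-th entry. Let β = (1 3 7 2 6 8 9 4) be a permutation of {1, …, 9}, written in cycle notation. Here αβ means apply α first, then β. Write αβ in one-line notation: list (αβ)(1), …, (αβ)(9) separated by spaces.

For each element, apply α then β: 1 → 5 → 5; 2 → 6 → 8; 3 → 3 → 7; 4 → 8 → 9; 5 → 1 → 3; 6 → 4 → 1; 7 → 7 → 2; 8 → 2 → 6; 9 → 9 → 4.
Collecting the images, αβ = [5 8 7 9 3 1 2 6 4].

5 8 7 9 3 1 2 6 4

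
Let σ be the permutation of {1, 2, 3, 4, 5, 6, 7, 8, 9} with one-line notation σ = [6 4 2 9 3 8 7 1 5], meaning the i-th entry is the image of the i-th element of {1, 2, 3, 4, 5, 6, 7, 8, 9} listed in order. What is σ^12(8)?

Tracing 8 → 1 → … returns to 8 after 3 steps, so 8 lies in a 3-cycle (1, 6, 8).
Since the cycle has length 3, σ^12 acts on it the same as σ^0 (12 mod 3 = 0).
So σ^12(8) = 8.

8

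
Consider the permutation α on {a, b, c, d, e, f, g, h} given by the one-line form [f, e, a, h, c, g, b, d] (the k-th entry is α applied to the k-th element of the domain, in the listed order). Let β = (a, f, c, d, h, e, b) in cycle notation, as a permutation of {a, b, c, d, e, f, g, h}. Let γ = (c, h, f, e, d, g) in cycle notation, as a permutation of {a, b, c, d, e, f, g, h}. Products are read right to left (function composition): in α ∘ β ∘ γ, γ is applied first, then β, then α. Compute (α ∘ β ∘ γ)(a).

g

Chase a: γ(a) = a; β(a) = f; α(f) = g. Hence (α ∘ β ∘ γ)(a) = g.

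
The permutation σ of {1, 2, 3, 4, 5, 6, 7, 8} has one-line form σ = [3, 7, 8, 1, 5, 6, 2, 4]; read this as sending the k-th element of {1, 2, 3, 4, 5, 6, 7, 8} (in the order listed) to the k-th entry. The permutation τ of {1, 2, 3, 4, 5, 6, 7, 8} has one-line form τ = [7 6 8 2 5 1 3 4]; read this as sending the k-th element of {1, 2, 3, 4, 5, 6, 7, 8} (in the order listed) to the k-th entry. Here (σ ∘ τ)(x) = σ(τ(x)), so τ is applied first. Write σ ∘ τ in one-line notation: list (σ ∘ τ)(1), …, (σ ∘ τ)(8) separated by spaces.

Chase each element through τ then σ: 1 → 7 → 2; 2 → 6 → 6; 3 → 8 → 4; 4 → 2 → 7; 5 → 5 → 5; 6 → 1 → 3; 7 → 3 → 8; 8 → 4 → 1.
Collecting the images, σ ∘ τ = [2 6 4 7 5 3 8 1].

2 6 4 7 5 3 8 1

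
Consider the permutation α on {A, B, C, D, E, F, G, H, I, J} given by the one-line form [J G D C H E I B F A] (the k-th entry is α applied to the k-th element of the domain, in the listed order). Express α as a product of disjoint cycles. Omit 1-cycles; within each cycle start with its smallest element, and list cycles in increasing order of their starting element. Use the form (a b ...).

Iterating α from A gives A → J → A; that is the 2-cycle (A J).
Repeating from the next unused element and collecting all non-trivial cycles gives (A J)(B G I F E H)(C D).

(A J)(B G I F E H)(C D)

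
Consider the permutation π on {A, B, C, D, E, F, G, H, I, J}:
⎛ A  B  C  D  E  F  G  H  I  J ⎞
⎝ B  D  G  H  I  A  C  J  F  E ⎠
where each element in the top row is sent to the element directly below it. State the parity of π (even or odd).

even

In disjoint-cycle form the cycle lengths are 8, 2.
A cycle is odd iff its length is even; π has 2 even-length cycles, so sgn(π) = (−1)^2 and π is even.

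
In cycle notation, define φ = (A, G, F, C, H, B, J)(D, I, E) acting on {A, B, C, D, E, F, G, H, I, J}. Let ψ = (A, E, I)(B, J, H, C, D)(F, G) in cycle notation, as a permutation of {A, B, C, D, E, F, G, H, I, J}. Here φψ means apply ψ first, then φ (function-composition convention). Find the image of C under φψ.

I

First apply ψ: ψ(C) = D, then φ(D) = I. Thus (φψ)(C) = I.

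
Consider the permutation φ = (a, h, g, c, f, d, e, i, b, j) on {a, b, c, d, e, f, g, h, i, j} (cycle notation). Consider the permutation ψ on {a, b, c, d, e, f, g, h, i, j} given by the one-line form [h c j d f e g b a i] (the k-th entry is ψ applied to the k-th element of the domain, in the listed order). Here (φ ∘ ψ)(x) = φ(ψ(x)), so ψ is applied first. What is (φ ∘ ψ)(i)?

(φ ∘ ψ)(i) = φ(ψ(i)). ψ(i) = a, then φ(a) = h. So (φ ∘ ψ)(i) = h.

h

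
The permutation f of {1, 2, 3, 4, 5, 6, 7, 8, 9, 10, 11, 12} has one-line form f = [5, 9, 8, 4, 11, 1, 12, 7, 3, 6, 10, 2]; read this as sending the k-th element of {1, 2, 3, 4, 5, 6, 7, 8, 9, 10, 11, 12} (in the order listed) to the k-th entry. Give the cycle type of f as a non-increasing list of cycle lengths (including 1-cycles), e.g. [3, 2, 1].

The disjoint cycles are (1 5 11 10 6)(2 9 3 8 7 12)(4), with lengths 6, 5, 1 in non-increasing order.

[6, 5, 1]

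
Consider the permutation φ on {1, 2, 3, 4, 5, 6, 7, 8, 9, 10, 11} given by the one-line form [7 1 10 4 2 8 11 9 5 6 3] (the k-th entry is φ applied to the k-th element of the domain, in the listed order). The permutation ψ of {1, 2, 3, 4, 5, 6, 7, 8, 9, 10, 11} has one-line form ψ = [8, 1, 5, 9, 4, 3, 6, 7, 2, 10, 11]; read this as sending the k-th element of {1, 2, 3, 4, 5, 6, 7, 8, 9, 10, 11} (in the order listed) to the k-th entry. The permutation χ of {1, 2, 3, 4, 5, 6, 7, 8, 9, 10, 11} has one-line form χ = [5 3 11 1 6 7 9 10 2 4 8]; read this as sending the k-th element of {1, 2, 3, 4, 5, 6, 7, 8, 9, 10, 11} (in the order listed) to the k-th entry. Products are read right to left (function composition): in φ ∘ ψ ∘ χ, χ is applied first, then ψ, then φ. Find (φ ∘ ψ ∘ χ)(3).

3

Chase 3: χ(3) = 11; ψ(11) = 11; φ(11) = 3. Hence (φ ∘ ψ ∘ χ)(3) = 3.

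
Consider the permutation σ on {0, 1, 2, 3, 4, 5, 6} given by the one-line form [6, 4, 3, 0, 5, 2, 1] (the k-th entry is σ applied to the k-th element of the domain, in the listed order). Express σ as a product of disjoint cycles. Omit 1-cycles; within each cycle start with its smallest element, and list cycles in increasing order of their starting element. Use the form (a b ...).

Start at 0 and follow images: 0 → 6 → 1 → 4 → 5 → 2 → 3 → 0, giving the cycle (0 6 1 4 5 2 3).
Repeating from the next unused element and collecting all non-trivial cycles gives (0 6 1 4 5 2 3).

(0 6 1 4 5 2 3)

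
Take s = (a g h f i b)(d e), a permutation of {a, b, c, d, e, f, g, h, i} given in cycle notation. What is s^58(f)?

g

f lies in the 6-cycle (a g h f i b).
Powers repeat with period 6 on this cycle, and 58 mod 6 = 4, so s^58(f) = s^4(f).
Advancing 4 steps from f: f → i → b → a → g.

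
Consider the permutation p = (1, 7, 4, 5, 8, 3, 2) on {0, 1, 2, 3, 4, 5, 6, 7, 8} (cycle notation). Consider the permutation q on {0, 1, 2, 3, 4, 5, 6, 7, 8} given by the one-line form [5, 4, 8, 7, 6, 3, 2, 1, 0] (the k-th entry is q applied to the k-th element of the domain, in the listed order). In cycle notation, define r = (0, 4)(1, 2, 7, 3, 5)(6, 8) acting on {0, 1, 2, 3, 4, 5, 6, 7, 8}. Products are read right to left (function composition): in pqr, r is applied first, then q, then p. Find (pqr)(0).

6

Apply the permutations in order: r(0) = 4, then q(4) = 6, then p(6) = 6. So (pqr)(0) = 6.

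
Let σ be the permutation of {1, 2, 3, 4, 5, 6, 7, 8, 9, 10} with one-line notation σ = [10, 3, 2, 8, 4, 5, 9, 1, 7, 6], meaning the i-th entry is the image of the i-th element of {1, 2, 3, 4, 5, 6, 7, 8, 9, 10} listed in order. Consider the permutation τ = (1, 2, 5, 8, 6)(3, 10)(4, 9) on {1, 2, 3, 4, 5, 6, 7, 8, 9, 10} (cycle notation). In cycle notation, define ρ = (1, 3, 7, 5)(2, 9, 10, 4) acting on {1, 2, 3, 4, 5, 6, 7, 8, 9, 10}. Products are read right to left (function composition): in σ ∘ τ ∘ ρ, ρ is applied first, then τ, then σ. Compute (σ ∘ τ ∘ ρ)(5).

(σ ∘ τ ∘ ρ)(5) = σ(τ(ρ(5))). ρ(5) = 1, then τ(1) = 2, then σ(2) = 3, so the result is 3.

3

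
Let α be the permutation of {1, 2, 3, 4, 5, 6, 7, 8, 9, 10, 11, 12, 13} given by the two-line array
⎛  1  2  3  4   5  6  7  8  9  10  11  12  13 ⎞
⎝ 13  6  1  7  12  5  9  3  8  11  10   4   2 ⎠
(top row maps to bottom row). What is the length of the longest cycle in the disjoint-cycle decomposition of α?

11

Decomposing into disjoint cycles gives (1 13 2 6 5 12 4 7 9 8 3)(10 11); the longest has length 11.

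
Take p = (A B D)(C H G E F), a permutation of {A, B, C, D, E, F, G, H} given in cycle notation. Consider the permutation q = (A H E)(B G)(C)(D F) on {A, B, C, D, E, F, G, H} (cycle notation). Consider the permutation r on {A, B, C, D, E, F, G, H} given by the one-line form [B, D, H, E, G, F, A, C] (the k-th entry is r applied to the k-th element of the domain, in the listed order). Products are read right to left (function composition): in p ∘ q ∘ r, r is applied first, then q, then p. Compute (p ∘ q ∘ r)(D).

Apply the permutations in order: r(D) = E, then q(E) = A, then p(A) = B. So (p ∘ q ∘ r)(D) = B.

B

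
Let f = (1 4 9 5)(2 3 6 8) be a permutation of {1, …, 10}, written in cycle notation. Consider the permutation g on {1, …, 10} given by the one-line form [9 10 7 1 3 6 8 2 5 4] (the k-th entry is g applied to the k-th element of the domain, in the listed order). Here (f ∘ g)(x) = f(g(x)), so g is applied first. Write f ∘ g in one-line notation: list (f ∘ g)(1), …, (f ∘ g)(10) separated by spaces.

5 10 7 4 6 8 2 3 1 9

For each element, apply g then f: 1 → 9 → 5; 2 → 10 → 10; 3 → 7 → 7; 4 → 1 → 4; 5 → 3 → 6; 6 → 6 → 8; 7 → 8 → 2; 8 → 2 → 3; 9 → 5 → 1; 10 → 4 → 9.
So f ∘ g in one-line form is 5 10 7 4 6 8 2 3 1 9.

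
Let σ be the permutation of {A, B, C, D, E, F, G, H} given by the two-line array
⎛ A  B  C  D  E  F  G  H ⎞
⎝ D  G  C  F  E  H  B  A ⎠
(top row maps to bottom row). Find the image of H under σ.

A

The entry below H in the array is A, so σ(H) = A.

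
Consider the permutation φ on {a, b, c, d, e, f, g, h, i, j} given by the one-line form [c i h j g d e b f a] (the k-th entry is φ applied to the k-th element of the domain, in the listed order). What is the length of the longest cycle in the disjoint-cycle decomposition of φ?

Decomposing into disjoint cycles gives (a, c, h, b, i, f, d, j)(e, g); the longest has length 8.

8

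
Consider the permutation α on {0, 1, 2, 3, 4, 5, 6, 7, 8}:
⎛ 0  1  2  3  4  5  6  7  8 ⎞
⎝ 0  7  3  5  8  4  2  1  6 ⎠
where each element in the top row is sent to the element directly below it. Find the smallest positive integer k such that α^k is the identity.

6

Decomposing into disjoint cycles gives cycle lengths 6, 2, 1.
The order is lcm(6, 2) = 6.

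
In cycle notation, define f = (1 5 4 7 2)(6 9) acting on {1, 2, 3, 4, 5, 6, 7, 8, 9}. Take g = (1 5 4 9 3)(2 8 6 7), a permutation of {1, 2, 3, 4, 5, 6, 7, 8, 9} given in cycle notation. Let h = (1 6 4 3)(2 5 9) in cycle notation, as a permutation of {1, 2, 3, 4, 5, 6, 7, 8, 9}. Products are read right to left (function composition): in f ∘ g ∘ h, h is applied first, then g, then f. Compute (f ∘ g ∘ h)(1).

Chase 1: h(1) = 6; g(6) = 7; f(7) = 2. Hence (f ∘ g ∘ h)(1) = 2.

2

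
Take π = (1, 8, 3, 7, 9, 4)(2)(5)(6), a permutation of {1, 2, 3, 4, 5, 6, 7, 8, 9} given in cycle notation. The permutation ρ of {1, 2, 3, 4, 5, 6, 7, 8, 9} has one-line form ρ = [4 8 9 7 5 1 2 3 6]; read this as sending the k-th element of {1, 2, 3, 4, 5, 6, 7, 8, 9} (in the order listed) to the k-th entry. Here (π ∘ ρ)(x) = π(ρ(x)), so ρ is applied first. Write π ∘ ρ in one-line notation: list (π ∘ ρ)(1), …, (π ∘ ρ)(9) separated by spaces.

For each element, apply ρ then π: 1 → 4 → 1; 2 → 8 → 3; 3 → 9 → 4; 4 → 7 → 9; 5 → 5 → 5; 6 → 1 → 8; 7 → 2 → 2; 8 → 3 → 7; 9 → 6 → 6.
Collecting the images, π ∘ ρ = [1 3 4 9 5 8 2 7 6].

1 3 4 9 5 8 2 7 6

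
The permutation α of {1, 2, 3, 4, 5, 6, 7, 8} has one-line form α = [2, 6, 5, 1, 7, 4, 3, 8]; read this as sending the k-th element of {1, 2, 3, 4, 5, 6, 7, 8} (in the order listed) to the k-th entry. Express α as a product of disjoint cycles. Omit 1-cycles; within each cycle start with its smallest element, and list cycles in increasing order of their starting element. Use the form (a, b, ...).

(1, 2, 6, 4)(3, 5, 7)

Iterating α from 1 gives 1 → 2 → 6 → 4 → 1; that is the 4-cycle (1, 2, 6, 4).
Continuing from each remaining unvisited element yields (1, 2, 6, 4)(3, 5, 7).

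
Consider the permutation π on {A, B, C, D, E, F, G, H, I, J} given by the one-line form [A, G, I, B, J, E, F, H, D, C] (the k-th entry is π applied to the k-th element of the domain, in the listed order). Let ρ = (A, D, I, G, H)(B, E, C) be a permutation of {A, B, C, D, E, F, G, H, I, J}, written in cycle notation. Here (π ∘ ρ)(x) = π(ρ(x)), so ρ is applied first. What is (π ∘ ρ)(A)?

B

(π ∘ ρ)(A) = π(ρ(A)). ρ(A) = D, then π(D) = B. So (π ∘ ρ)(A) = B.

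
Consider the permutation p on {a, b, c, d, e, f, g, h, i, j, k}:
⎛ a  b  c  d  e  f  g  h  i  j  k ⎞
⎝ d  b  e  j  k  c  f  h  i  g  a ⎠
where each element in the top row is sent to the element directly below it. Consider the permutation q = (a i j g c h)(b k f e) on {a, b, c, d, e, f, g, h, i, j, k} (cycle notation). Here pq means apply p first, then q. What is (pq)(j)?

c

p(j) = g, then q(g) = c; composing gives (pq)(j) = c.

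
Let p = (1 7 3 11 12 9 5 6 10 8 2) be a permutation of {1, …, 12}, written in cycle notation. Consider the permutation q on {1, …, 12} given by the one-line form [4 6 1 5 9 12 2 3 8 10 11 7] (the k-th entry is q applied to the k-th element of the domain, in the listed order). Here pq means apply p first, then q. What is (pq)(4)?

First apply p: p(4) = 4, then q(4) = 5. Thus (pq)(4) = 5.

5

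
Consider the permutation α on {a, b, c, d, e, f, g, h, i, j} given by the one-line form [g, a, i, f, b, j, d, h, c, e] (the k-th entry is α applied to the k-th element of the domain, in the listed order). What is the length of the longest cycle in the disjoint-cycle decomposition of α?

Decomposing into disjoint cycles gives (a g d f j e b)(c i); the longest has length 7.

7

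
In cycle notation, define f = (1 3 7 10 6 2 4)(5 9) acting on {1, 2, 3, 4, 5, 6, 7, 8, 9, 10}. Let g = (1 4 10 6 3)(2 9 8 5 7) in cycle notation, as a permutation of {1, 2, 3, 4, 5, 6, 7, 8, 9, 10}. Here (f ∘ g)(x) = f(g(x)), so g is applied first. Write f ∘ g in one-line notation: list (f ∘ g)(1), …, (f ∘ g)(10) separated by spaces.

(f ∘ g)(x) = f(g(x)). Computing each image: f(g(1)) = f(4) = 1, f(g(2)) = f(9) = 5, f(g(3)) = f(1) = 3, f(g(4)) = f(10) = 6, f(g(5)) = f(7) = 10, f(g(6)) = f(3) = 7, f(g(7)) = f(2) = 4, f(g(8)) = f(5) = 9, f(g(9)) = f(8) = 8, f(g(10)) = f(6) = 2.
Hence f ∘ g = [1 5 3 6 10 7 4 9 8 2].

1 5 3 6 10 7 4 9 8 2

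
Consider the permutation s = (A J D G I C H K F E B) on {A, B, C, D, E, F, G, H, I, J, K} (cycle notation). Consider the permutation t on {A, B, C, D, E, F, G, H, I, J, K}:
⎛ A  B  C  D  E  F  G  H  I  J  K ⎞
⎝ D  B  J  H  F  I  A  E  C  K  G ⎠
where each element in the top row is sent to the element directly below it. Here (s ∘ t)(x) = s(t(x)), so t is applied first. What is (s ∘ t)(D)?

K

(s ∘ t)(D) = s(t(D)). t(D) = H, then s(H) = K. So (s ∘ t)(D) = K.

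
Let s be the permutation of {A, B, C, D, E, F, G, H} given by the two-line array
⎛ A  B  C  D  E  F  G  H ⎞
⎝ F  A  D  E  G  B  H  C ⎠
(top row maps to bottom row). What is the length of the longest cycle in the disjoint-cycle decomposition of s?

Decomposing into disjoint cycles gives (A F B)(C D E G H); the longest has length 5.

5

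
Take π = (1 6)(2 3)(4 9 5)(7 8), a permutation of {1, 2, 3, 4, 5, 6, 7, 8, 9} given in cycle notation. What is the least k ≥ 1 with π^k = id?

The disjoint cycles have lengths 3, 2, 2, 2.
The order of π is the least common multiple of its cycle lengths: lcm(3, 2, 2, 2) = 6.

6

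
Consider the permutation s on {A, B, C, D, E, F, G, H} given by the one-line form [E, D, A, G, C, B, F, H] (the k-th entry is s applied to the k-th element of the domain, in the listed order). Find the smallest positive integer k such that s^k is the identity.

Writing s as disjoint cycles, the cycle lengths are 4, 3, 1.
The order is lcm(4, 3) = 12.

12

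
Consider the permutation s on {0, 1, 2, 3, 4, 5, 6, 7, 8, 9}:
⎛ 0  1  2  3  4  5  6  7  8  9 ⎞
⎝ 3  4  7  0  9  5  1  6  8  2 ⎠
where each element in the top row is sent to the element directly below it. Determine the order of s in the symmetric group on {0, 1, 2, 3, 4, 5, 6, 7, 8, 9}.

6

The disjoint-cycle form of s has cycle lengths 6, 2, 1, 1.
The order is lcm(6, 2) = 6.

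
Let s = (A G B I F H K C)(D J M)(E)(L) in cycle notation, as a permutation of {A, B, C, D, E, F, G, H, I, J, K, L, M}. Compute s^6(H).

I

H lies in the 8-cycle (A G B I F H K C).
Stepping 6 places around the cycle: H → K → C → A → G → B → I.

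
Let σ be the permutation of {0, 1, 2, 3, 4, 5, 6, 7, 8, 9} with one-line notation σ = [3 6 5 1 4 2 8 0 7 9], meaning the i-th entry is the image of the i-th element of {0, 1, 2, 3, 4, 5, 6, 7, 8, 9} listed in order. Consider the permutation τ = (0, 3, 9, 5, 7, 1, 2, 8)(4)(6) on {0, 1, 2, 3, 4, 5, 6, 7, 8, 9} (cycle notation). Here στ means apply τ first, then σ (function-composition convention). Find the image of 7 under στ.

(στ)(7) = σ(τ(7)). τ(7) = 1, then σ(1) = 6. So (στ)(7) = 6.

6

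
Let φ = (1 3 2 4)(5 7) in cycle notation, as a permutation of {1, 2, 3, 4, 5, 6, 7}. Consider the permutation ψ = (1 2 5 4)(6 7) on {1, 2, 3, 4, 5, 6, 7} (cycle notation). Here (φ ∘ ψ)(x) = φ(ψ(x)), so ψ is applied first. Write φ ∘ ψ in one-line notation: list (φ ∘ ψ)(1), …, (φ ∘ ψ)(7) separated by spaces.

Chase each element through ψ then φ: 1 → 2 → 4; 2 → 5 → 7; 3 → 3 → 2; 4 → 1 → 3; 5 → 4 → 1; 6 → 7 → 5; 7 → 6 → 6.
So φ ∘ ψ in one-line form is 4 7 2 3 1 5 6.

4 7 2 3 1 5 6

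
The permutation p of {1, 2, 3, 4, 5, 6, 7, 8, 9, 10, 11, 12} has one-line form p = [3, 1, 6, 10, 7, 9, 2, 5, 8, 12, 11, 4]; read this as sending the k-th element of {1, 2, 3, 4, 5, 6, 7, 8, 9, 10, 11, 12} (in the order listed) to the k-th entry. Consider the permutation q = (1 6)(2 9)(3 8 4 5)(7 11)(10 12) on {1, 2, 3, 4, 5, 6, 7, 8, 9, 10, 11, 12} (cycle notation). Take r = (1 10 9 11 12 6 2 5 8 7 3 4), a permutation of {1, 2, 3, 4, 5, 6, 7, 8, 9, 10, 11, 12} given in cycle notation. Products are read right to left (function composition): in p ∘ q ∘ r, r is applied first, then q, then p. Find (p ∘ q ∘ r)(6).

8

Apply the permutations in order: r(6) = 2, then q(2) = 9, then p(9) = 8. So (p ∘ q ∘ r)(6) = 8.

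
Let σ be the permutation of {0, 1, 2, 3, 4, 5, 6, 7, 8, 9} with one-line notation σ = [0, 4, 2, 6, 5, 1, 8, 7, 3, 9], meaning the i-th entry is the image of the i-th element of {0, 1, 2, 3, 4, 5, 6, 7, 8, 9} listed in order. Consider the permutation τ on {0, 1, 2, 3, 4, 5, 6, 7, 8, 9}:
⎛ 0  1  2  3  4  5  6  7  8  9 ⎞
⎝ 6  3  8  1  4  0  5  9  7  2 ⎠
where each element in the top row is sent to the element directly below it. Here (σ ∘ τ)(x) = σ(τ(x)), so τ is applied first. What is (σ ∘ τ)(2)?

τ(2) = 8, then σ(8) = 3; composing gives (σ ∘ τ)(2) = 3.

3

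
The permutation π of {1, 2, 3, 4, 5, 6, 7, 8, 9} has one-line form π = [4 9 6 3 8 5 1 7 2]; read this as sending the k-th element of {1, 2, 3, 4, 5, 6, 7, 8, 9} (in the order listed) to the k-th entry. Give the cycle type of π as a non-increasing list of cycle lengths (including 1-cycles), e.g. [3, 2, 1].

The disjoint cycles are (1 4 3 6 5 8 7)(2 9), with lengths 7, 2 in non-increasing order.

[7, 2]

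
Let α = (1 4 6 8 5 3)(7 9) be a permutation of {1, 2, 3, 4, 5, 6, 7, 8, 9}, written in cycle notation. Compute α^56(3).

3 lies in the 6-cycle (1 4 6 8 5 3).
On a 6-cycle, α^6 is the identity, so α^56 = α^2 there (56 ≡ 2 mod 6).
Advancing 2 steps from 3: 3 → 1 → 4.

4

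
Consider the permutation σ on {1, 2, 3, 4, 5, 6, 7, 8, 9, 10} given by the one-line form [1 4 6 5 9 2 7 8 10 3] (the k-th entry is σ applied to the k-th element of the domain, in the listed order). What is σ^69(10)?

9

Tracing 10 → 3 → … returns to 10 after 7 steps, so 10 lies in a 7-cycle (2 4 5 9 10 3 6).
Since the cycle has length 7, σ^69 acts on it the same as σ^6 (69 mod 7 = 6).
Stepping 6 places around the cycle: 10 → 3 → 6 → 2 → 4 → 5 → 9.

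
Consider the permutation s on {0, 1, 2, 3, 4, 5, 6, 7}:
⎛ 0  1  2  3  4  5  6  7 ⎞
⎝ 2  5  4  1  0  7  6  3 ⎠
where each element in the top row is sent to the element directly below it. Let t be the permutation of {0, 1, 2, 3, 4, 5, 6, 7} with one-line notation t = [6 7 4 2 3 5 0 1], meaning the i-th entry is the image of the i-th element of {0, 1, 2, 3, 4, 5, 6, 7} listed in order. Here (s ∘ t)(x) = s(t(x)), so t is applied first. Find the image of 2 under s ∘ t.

First apply t: t(2) = 4, then s(4) = 0. Thus (s ∘ t)(2) = 0.

0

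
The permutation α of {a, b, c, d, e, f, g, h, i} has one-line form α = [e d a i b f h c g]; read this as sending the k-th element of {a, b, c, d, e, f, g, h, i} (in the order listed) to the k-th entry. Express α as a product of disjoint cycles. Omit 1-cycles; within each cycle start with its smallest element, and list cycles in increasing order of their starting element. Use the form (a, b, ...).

(a, e, b, d, i, g, h, c)

Iterating α from a gives a → e → b → d → i → g → h → c → a; that is the 8-cycle (a, e, b, d, i, g, h, c).
Continuing from each remaining unvisited element yields (a, e, b, d, i, g, h, c).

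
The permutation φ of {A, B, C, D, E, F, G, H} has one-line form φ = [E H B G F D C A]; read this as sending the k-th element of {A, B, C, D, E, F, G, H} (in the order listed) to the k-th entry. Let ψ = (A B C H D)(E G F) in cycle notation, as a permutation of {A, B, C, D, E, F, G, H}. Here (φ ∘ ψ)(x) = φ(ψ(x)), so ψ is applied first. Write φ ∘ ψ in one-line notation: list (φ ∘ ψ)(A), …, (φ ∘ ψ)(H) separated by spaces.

Chase each element through ψ then φ: A → B → H; B → C → B; C → H → A; D → A → E; E → G → C; F → E → F; G → F → D; H → D → G.
So φ ∘ ψ in one-line form is H B A E C F D G.

H B A E C F D G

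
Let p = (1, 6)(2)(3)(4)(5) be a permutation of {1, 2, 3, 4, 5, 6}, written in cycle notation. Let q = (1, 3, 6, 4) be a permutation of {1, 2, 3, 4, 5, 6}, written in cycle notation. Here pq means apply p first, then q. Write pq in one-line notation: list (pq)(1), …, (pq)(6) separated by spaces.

4 2 6 1 5 3

(pq)(x) = q(p(x)). Computing each image: q(p(1)) = q(6) = 4, q(p(2)) = q(2) = 2, q(p(3)) = q(3) = 6, q(p(4)) = q(4) = 1, q(p(5)) = q(5) = 5, q(p(6)) = q(1) = 3.
Hence pq = [4 2 6 1 5 3].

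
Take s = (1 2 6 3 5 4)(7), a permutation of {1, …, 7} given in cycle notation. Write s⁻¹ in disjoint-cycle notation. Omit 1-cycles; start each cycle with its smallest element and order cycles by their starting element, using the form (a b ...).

(1 4 5 3 6 2)

The inverse reverses each cycle.
Reversing each cycle of s and rotating so the smallest element leads gives (1 4 5 3 6 2).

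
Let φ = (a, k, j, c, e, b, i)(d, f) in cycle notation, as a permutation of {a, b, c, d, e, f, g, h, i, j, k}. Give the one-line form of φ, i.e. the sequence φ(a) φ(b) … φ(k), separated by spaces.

Image by image: a↦k, b↦i, c↦e, d↦f, e↦b, f↦d, g↦g, h↦h, i↦a, j↦c, k↦j.
Listing these in domain order gives k i e f b d g h a c j.

k i e f b d g h a c j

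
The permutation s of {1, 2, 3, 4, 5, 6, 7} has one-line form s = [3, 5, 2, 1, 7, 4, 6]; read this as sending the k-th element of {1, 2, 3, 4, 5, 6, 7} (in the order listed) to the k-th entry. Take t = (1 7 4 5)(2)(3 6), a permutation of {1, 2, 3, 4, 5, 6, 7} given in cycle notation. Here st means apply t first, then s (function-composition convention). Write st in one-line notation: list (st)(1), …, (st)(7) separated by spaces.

6 5 4 7 3 2 1

(st)(x) = s(t(x)). Computing each image: s(t(1)) = s(7) = 6, s(t(2)) = s(2) = 5, s(t(3)) = s(6) = 4, s(t(4)) = s(5) = 7, s(t(5)) = s(1) = 3, s(t(6)) = s(3) = 2, s(t(7)) = s(4) = 1.
Hence st = [6 5 4 7 3 2 1].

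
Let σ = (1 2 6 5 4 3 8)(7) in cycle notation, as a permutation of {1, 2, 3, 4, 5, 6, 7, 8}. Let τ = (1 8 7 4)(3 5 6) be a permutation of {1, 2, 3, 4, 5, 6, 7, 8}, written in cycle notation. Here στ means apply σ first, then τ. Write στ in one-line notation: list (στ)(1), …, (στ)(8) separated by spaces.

(στ)(x) = τ(σ(x)). Computing each image: τ(σ(1)) = τ(2) = 2, τ(σ(2)) = τ(6) = 3, τ(σ(3)) = τ(8) = 7, τ(σ(4)) = τ(3) = 5, τ(σ(5)) = τ(4) = 1, τ(σ(6)) = τ(5) = 6, τ(σ(7)) = τ(7) = 4, τ(σ(8)) = τ(1) = 8.
Hence στ = [2 3 7 5 1 6 4 8].

2 3 7 5 1 6 4 8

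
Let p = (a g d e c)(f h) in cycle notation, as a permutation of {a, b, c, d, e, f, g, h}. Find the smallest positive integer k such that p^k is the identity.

The disjoint cycles have lengths 5, 2, 1.
The order is lcm(5, 2) = 10.

10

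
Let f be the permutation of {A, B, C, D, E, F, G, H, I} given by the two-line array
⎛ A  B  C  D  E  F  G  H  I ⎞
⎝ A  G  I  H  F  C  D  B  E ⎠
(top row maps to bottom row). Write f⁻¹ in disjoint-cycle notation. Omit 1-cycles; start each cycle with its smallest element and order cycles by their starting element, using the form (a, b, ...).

(B, H, D, G)(C, F, E, I)

First write f in disjoint cycles: (B, G, D, H)(C, I, E, F).
Reversing each cycle (and rotating so the smallest element leads) gives f⁻¹ = (B, H, D, G)(C, F, E, I).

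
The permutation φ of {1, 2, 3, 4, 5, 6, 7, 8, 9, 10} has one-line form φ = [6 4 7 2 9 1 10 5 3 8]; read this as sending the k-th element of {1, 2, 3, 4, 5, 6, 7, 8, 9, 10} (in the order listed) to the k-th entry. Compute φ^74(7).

Tracing 7 → 10 → … returns to 7 after 6 steps, so 7 lies in a 6-cycle (3 7 10 8 5 9).
Since the cycle has length 6, φ^74 acts on it the same as φ^2 (74 mod 6 = 2).
Advancing 2 steps from 7: 7 → 10 → 8.

8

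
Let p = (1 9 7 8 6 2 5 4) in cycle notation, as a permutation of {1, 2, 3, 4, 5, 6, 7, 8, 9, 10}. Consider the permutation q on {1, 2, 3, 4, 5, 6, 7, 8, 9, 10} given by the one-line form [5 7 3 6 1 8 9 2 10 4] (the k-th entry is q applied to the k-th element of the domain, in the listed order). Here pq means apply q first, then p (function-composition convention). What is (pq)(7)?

q(7) = 9, then p(9) = 7; composing gives (pq)(7) = 7.

7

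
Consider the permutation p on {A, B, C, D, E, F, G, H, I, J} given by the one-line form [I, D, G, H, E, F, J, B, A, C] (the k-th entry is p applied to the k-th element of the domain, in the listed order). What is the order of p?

6

The disjoint-cycle form of p has cycle lengths 3, 3, 2, 1, 1.
Since disjoint cycles commute, ord(p) = lcm(3, 3, 2) = 6.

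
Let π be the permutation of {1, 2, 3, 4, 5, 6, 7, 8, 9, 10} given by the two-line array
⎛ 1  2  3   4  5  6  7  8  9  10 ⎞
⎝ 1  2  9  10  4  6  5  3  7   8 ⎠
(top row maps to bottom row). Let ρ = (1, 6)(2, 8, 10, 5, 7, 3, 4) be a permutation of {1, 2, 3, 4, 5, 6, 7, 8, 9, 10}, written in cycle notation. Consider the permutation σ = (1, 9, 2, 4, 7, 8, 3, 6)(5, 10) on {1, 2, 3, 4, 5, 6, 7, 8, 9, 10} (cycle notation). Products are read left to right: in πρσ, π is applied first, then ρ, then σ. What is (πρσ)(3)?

(πρσ)(3) = σ(ρ(π(3))). π(3) = 9, then ρ(9) = 9, then σ(9) = 2, so the result is 2.

2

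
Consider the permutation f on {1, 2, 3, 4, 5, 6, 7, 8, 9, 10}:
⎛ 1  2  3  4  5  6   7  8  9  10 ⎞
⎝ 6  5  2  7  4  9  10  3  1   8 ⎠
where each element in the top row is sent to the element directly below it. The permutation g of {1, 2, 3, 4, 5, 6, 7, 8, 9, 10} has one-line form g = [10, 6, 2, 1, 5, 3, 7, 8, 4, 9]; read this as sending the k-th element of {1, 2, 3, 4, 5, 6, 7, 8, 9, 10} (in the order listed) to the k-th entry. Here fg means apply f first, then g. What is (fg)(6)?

4

(fg)(6) = g(f(6)). f(6) = 9, then g(9) = 4. So (fg)(6) = 4.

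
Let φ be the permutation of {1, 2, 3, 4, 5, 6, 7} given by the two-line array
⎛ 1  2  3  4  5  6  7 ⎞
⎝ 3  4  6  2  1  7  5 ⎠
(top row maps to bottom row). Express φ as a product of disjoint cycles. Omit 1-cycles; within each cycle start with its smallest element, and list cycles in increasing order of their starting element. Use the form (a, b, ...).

Iterating φ from 1 gives 1 → 3 → 6 → 7 → 5 → 1; that is the 5-cycle (1, 3, 6, 7, 5).
Continuing from each remaining unvisited element yields (1, 3, 6, 7, 5)(2, 4).

(1, 3, 6, 7, 5)(2, 4)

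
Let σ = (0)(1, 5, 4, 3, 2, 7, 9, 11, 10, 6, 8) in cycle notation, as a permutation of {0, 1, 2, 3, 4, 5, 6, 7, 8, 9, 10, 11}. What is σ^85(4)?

8

4 lies in the 11-cycle (1, 5, 4, 3, 2, 7, 9, 11, 10, 6, 8).
Powers repeat with period 11 on this cycle, and 85 mod 11 = 8, so σ^85(4) = σ^8(4).
Stepping 8 places around the cycle: 4 → 3 → 2 → 7 → 9 → 11 → 10 → 6 → 8.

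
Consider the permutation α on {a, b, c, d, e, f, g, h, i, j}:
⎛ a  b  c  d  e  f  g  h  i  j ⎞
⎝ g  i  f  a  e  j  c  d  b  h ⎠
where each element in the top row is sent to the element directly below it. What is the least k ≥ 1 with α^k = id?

Decomposing into disjoint cycles gives cycle lengths 7, 2, 1.
The order of α is the least common multiple of its cycle lengths: lcm(7, 2) = 14.

14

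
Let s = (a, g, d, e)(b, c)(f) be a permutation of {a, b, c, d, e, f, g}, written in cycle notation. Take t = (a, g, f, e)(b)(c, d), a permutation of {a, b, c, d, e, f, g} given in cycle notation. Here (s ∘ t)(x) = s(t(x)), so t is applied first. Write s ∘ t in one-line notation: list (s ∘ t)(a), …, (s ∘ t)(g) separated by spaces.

(s ∘ t)(x) = s(t(x)). Computing each image: s(t(a)) = s(g) = d, s(t(b)) = s(b) = c, s(t(c)) = s(d) = e, s(t(d)) = s(c) = b, s(t(e)) = s(a) = g, s(t(f)) = s(e) = a, s(t(g)) = s(f) = f.
Hence s ∘ t = [d c e b g a f].

d c e b g a f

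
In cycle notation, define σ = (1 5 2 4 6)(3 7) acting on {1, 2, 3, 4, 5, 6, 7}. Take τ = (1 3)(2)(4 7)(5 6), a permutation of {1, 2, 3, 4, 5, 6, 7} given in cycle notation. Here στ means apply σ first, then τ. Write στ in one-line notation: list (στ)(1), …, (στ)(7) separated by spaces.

For each element, apply σ then τ: 1 → 5 → 6; 2 → 4 → 7; 3 → 7 → 4; 4 → 6 → 5; 5 → 2 → 2; 6 → 1 → 3; 7 → 3 → 1.
So στ in one-line form is 6 7 4 5 2 3 1.

6 7 4 5 2 3 1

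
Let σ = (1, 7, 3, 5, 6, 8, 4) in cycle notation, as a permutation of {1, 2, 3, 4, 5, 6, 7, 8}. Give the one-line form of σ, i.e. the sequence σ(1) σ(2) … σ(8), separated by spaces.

Reading each image from the cycles: 1→7, 2→2, 3→5, 4→1, 5→6, 6→8, 7→3, 8→4.
Listing these in domain order gives 7 2 5 1 6 8 3 4.

7 2 5 1 6 8 3 4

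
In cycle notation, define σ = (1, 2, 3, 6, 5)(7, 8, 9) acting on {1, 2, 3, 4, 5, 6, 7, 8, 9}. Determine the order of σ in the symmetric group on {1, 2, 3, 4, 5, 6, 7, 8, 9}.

The cycle type of σ is (5, 3, 1).
The order of σ is the least common multiple of its cycle lengths: lcm(5, 3) = 15.

15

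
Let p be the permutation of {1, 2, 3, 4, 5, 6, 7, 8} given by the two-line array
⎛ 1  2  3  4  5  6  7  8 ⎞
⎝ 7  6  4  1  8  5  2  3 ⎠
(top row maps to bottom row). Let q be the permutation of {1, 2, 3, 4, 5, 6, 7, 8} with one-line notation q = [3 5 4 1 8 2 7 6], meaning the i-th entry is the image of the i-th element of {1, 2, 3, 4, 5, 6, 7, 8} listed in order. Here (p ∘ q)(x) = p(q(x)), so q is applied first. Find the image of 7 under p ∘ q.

(p ∘ q)(7) = p(q(7)). q(7) = 7, then p(7) = 2. So (p ∘ q)(7) = 2.

2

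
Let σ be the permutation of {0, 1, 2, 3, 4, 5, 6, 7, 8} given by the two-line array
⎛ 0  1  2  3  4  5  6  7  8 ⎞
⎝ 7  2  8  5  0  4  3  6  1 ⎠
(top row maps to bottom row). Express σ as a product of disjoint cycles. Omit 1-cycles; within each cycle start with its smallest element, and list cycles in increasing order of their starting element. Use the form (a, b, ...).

(0, 7, 6, 3, 5, 4)(1, 2, 8)

From 0: 0 → 7 → 6 → 3 → 5 → 4 → 0, closing the cycle (0, 7, 6, 3, 5, 4).
Repeating from the next unused element and collecting all non-trivial cycles gives (0, 7, 6, 3, 5, 4)(1, 2, 8).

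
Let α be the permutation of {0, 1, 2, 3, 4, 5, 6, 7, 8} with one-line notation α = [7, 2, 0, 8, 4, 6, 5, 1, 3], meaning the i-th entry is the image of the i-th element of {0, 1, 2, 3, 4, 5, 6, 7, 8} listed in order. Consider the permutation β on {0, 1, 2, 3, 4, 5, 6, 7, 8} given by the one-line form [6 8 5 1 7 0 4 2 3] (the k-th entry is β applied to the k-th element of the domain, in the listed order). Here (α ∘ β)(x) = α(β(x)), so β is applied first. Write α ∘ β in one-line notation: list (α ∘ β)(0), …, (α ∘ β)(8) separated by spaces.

(α ∘ β)(x) = α(β(x)). Computing each image: α(β(0)) = α(6) = 5, α(β(1)) = α(8) = 3, α(β(2)) = α(5) = 6, α(β(3)) = α(1) = 2, α(β(4)) = α(7) = 1, α(β(5)) = α(0) = 7, α(β(6)) = α(4) = 4, α(β(7)) = α(2) = 0, α(β(8)) = α(3) = 8.
Hence α ∘ β = [5 3 6 2 1 7 4 0 8].

5 3 6 2 1 7 4 0 8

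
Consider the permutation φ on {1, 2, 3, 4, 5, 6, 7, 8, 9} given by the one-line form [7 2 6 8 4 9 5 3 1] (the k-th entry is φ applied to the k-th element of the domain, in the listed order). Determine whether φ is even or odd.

odd

In disjoint-cycle form the cycle lengths are 8, 1.
A cycle of length ℓ contributes ℓ−1 transpositions, so φ is a product of 7 transpositions — odd.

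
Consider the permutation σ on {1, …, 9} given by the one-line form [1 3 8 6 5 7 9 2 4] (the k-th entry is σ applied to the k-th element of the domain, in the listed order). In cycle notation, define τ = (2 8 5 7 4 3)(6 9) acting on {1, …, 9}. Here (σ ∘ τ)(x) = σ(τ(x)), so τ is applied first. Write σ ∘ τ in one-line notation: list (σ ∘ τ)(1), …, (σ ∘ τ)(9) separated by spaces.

1 2 3 8 9 4 6 5 7

(σ ∘ τ)(x) = σ(τ(x)). Computing each image: σ(τ(1)) = σ(1) = 1, σ(τ(2)) = σ(8) = 2, σ(τ(3)) = σ(2) = 3, σ(τ(4)) = σ(3) = 8, σ(τ(5)) = σ(7) = 9, σ(τ(6)) = σ(9) = 4, σ(τ(7)) = σ(4) = 6, σ(τ(8)) = σ(5) = 5, σ(τ(9)) = σ(6) = 7.
Hence σ ∘ τ = [1 2 3 8 9 4 6 5 7].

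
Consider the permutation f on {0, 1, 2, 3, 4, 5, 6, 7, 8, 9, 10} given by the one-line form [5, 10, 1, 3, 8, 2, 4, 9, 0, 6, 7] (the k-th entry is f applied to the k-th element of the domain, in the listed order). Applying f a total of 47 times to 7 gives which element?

Tracing 7 → 9 → … returns to 7 after 10 steps, so 7 lies in a 10-cycle (0 5 2 1 10 7 9 6 4 8).
On a 10-cycle, f^10 is the identity, so f^47 = f^7 there (47 ≡ 7 mod 10).
Stepping 7 places around the cycle: 7 → 9 → 6 → 4 → 8 → 0 → 5 → 2.

2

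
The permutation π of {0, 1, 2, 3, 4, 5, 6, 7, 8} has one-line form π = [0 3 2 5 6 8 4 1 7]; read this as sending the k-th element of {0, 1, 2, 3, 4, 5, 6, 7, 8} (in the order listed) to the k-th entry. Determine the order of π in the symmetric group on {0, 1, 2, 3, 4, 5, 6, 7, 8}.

The disjoint-cycle form of π has cycle lengths 5, 2, 1, 1.
The order is lcm(5, 2) = 10.

10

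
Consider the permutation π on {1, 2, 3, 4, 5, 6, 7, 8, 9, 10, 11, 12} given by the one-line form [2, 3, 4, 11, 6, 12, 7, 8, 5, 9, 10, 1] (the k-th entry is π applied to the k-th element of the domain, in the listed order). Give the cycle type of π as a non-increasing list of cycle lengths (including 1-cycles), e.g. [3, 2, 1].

[10, 1, 1]

The disjoint cycles are (1, 2, 3, 4, 11, 10, 9, 5, 6, 12)(7)(8), with lengths 10, 1, 1 in non-increasing order.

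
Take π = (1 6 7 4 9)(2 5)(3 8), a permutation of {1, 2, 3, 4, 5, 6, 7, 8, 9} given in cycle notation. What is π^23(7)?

1

7 lies in the 5-cycle (1 6 7 4 9).
Since the cycle has length 5, π^23 acts on it the same as π^3 (23 mod 5 = 3).
Advancing 3 steps from 7: 7 → 4 → 9 → 1.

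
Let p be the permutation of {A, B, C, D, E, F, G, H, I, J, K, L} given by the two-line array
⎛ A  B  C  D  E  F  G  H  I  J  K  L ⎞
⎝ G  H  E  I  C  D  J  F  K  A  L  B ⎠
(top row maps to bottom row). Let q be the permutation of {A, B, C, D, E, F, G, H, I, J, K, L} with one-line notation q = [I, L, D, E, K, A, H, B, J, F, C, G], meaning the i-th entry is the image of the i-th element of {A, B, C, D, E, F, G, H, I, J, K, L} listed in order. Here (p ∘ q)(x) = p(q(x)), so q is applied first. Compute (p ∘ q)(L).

(p ∘ q)(L) = p(q(L)). q(L) = G, then p(G) = J. So (p ∘ q)(L) = J.

J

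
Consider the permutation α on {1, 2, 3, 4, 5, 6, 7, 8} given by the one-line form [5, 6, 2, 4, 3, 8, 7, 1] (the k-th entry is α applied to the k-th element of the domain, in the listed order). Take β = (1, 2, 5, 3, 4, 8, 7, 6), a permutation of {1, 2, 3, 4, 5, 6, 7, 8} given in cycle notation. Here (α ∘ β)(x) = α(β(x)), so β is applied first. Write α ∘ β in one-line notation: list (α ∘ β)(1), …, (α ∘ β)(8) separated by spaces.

6 3 4 1 2 5 8 7

(α ∘ β)(x) = α(β(x)). Computing each image: α(β(1)) = α(2) = 6, α(β(2)) = α(5) = 3, α(β(3)) = α(4) = 4, α(β(4)) = α(8) = 1, α(β(5)) = α(3) = 2, α(β(6)) = α(1) = 5, α(β(7)) = α(6) = 8, α(β(8)) = α(7) = 7.
Hence α ∘ β = [6 3 4 1 2 5 8 7].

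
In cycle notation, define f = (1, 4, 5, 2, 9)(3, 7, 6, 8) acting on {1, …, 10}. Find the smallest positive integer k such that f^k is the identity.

20

The disjoint cycles have lengths 5, 4, 1.
Since disjoint cycles commute, ord(f) = lcm(5, 4) = 20.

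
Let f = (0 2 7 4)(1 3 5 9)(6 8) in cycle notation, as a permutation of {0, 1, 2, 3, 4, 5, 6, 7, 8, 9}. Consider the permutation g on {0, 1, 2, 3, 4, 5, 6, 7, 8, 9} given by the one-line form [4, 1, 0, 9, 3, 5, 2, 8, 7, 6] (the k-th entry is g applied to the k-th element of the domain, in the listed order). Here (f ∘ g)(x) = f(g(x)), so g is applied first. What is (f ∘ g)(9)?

8

First apply g: g(9) = 6, then f(6) = 8. Thus (f ∘ g)(9) = 8.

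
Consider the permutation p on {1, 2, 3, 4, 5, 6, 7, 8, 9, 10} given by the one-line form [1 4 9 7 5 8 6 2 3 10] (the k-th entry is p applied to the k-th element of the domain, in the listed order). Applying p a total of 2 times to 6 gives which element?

2

Tracing 6 → 8 → … returns to 6 after 5 steps, so 6 lies in a 5-cycle (2 4 7 6 8).
Advancing 2 steps from 6: 6 → 8 → 2.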